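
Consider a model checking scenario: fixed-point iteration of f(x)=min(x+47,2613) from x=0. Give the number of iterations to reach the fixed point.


Step 1: x=0, cap=2613, increment=47
Step 2: x grows by 47 each step until capped at 2613; fixed point is x=2613
Step 3: iterations = ceil(2613/47) = 56

56


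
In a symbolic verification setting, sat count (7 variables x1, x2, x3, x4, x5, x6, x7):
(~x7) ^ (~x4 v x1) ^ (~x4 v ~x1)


CNF with 3 clauses over 7 vars (128 assignments).
An assignment satisfies CNF iff every clause has >=1 true literal.
Check each row (bits = x1,x2,x3,x4,x5,x6,x7; clause T/F shown):
  row 0 [0000000]: clauses=TTT -> 1
  row 1 [0000001]: clauses=FTT -> 0
  row 2 [0000010]: clauses=TTT -> 1
  row 3 [0000011]: clauses=FTT -> 0
  row 4 [0000100]: clauses=TTT -> 1
  (every remaining row is evaluated the same way; all 128 results are listed next)
Full result column, 8 rows per line (x1,x2,x3,x4 fixed per line; x5,x6,x7 runs 000..111 left to right):
  rows 0-7 [x1,x2,x3,x4=0000]: 10101010  (ones: 4)
  rows 8-15 [x1,x2,x3,x4=0001]: 00000000  (ones: 0)
  rows 16-23 [x1,x2,x3,x4=0010]: 10101010  (ones: 4)
  rows 24-31 [x1,x2,x3,x4=0011]: 00000000  (ones: 0)
  rows 32-39 [x1,x2,x3,x4=0100]: 10101010  (ones: 4)
  rows 40-47 [x1,x2,x3,x4=0101]: 00000000  (ones: 0)
  rows 48-55 [x1,x2,x3,x4=0110]: 10101010  (ones: 4)
  rows 56-63 [x1,x2,x3,x4=0111]: 00000000  (ones: 0)
  rows 64-71 [x1,x2,x3,x4=1000]: 10101010  (ones: 4)
  rows 72-79 [x1,x2,x3,x4=1001]: 00000000  (ones: 0)
  rows 80-87 [x1,x2,x3,x4=1010]: 10101010  (ones: 4)
  rows 88-95 [x1,x2,x3,x4=1011]: 00000000  (ones: 0)
  rows 96-103 [x1,x2,x3,x4=1100]: 10101010  (ones: 4)
  rows 104-111 [x1,x2,x3,x4=1101]: 00000000  (ones: 0)
  rows 112-119 [x1,x2,x3,x4=1110]: 10101010  (ones: 4)
  rows 120-127 [x1,x2,x3,x4=1111]: 00000000  (ones: 0)
Satisfying assignments = 4+0+4+0+4+0+4+0+4+0+4+0+4+0+4+0 = 32

32


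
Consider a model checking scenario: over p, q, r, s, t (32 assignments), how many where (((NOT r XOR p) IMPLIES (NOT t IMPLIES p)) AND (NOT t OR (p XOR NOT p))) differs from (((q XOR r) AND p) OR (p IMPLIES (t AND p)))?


F1 = (((NOT r XOR p) IMPLIES (NOT t IMPLIES p)) AND (NOT t OR (p XOR NOT p)))
F2 = (((q XOR r) AND p) OR (p IMPLIES (t AND p)))
Evaluate both on each of 32 rows (bits = p,q,r,s,t):
  row 0 [00000]: F1=0 F2=1 (differ) -> 1
  row 1 [00001]: F1=1 F2=1 -> 0
  row 2 [00010]: F1=0 F2=1 (differ) -> 1
  row 3 [00011]: F1=1 F2=1 -> 0
  row 4 [00100]: F1=1 F2=1 -> 0
  row 5 [00101]: F1=1 F2=1 -> 0
  row 6 [00110]: F1=1 F2=1 -> 0
  row 7 [00111]: F1=1 F2=1 -> 0
  row 8 [01000]: F1=0 F2=1 (differ) -> 1
  row 9 [01001]: F1=1 F2=1 -> 0
  row 10 [01010]: F1=0 F2=1 (differ) -> 1
  row 11 [01011]: F1=1 F2=1 -> 0
  row 12 [01100]: F1=1 F2=1 -> 0
  row 13 [01101]: F1=1 F2=1 -> 0
  row 14 [01110]: F1=1 F2=1 -> 0
  row 15 [01111]: F1=1 F2=1 -> 0
  row 16 [10000]: F1=1 F2=0 (differ) -> 1
  row 17 [10001]: F1=1 F2=1 -> 0
  row 18 [10010]: F1=1 F2=0 (differ) -> 1
  row 19 [10011]: F1=1 F2=1 -> 0
  row 20 [10100]: F1=1 F2=1 -> 0
  row 21 [10101]: F1=1 F2=1 -> 0
  row 22 [10110]: F1=1 F2=1 -> 0
  row 23 [10111]: F1=1 F2=1 -> 0
  row 24 [11000]: F1=1 F2=1 -> 0
  row 25 [11001]: F1=1 F2=1 -> 0
  row 26 [11010]: F1=1 F2=1 -> 0
  row 27 [11011]: F1=1 F2=1 -> 0
  row 28 [11100]: F1=1 F2=0 (differ) -> 1
  row 29 [11101]: F1=1 F2=1 -> 0
  row 30 [11110]: F1=1 F2=0 (differ) -> 1
  row 31 [11111]: F1=1 F2=1 -> 0
Full result column, 8 rows per line (p,q fixed per line; r,s,t runs 000..111 left to right):
  rows 0-7 [p,q=00]: 10100000  (ones: 2)
  rows 8-15 [p,q=01]: 10100000  (ones: 2)
  rows 16-23 [p,q=10]: 10100000  (ones: 2)
  rows 24-31 [p,q=11]: 00001010  (ones: 2)
Disagreements = 2+2+2+2 = 8

8


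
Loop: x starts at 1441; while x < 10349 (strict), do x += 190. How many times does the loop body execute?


Step 1: x goes from 1441 toward 10349 by 190; the body runs while x<10349, so iterations = ceil((bound-start)/step)
Step 2: Distance=8908
Step 3: ceil(8908/190)=47

47


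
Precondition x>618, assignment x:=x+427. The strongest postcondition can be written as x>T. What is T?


Formula: sp(P, x:=E) = exists old_x. (x = E[old_x/x]) AND P[old_x/x] (old_x is the value of x before the assignment; eliminate old_x by solving x = E[old_x/x] for old_x)
Step 1: Precondition P: x>618, i.e. old_x > 618
Step 2: Assignment gives x = old_x + 427, so old_x = x - 427
Step 3: Substitute into P: x - 427 > 618
Step 4: Simplify: x > 618+427 = 1045

1045


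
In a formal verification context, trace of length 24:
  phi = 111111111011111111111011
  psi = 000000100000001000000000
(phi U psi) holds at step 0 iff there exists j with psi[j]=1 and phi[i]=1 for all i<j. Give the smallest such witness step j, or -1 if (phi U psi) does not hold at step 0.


(phi U psi) at 0: need smallest j with psi[j]=1 and phi[i]=1 for all i in [0,j).
Scan from step 0:
  step 0: phi=1, psi=0 -> continue
  step 1: phi=1, psi=0 -> continue
  step 2: phi=1, psi=0 -> continue
  step 3: phi=1, psi=0 -> continue
  step 6: psi=1 and phi held for [0,6) -> witness found
Witness step = 6

6


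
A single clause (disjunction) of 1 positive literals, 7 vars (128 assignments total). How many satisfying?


Step 1: Total=2^7=128
Step 2: Unsat when all 1 false: 2^6=64
Step 3: Sat=128-64=64

64


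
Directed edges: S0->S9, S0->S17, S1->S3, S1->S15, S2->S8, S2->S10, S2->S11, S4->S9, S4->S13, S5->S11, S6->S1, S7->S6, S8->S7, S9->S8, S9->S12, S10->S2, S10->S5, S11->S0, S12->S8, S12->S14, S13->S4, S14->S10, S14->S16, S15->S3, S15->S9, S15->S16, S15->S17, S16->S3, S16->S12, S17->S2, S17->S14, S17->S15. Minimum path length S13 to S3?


BFS layer-by-layer from S13:
  dist 0: {S13}
  dist 1: {S4}
  dist 2: {S9}
  dist 3: {S8, S12}
  dist 4: {S7, S14}
  dist 5: {S6, S10, S16}
  dist 6: {S1, S2, S3, S5}
  -> S3 reached at distance 6
Shortest path length = 6

6


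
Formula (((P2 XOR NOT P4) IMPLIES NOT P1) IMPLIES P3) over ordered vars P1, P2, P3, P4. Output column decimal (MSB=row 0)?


Formula: (((P2 XOR NOT P4) IMPLIES NOT P1) IMPLIES P3) over P1, P2, P3, P4 (16 rows)
Evaluate each row (bits = P1,P2,P3,P4, MSB first):
  row 0 [0000]: (((0 XOR NOT 0) IMPLIES NOT 0) IMPLIES 0) -> 0
  row 1 [0001]: (((0 XOR NOT 1) IMPLIES NOT 0) IMPLIES 0) -> 0
  row 2 [0010]: (((0 XOR NOT 0) IMPLIES NOT 0) IMPLIES 1) -> 1
  row 3 [0011]: (((0 XOR NOT 1) IMPLIES NOT 0) IMPLIES 1) -> 1
  row 4 [0100]: (((1 XOR NOT 0) IMPLIES NOT 0) IMPLIES 0) -> 0
  row 5 [0101]: (((1 XOR NOT 1) IMPLIES NOT 0) IMPLIES 0) -> 0
  row 6 [0110]: (((1 XOR NOT 0) IMPLIES NOT 0) IMPLIES 1) -> 1
  row 7 [0111]: (((1 XOR NOT 1) IMPLIES NOT 0) IMPLIES 1) -> 1
  row 8 [1000]: (((0 XOR NOT 0) IMPLIES NOT 1) IMPLIES 0) -> 1
  row 9 [1001]: (((0 XOR NOT 1) IMPLIES NOT 1) IMPLIES 0) -> 0
  row 10 [1010]: (((0 XOR NOT 0) IMPLIES NOT 1) IMPLIES 1) -> 1
  row 11 [1011]: (((0 XOR NOT 1) IMPLIES NOT 1) IMPLIES 1) -> 1
  row 12 [1100]: (((1 XOR NOT 0) IMPLIES NOT 1) IMPLIES 0) -> 0
  row 13 [1101]: (((1 XOR NOT 1) IMPLIES NOT 1) IMPLIES 0) -> 1
  row 14 [1110]: (((1 XOR NOT 0) IMPLIES NOT 1) IMPLIES 1) -> 1
  row 15 [1111]: (((1 XOR NOT 1) IMPLIES NOT 1) IMPLIES 1) -> 1
Full result column, 4 rows per line (P1,P2 fixed per line; P3,P4 runs 00..11 left to right):
  rows 0-3 [P1,P2=00]: 0011  = hex 3
  rows 4-7 [P1,P2=01]: 0011  = hex 3
  rows 8-11 [P1,P2=10]: 1011  = hex B
  rows 12-15 [P1,P2=11]: 0111  = hex 7
Output column (row 0 .. row 15) = 0011001110110111
Output column grouped in 4s = 0011 0011 1011 0111 = 0x33B7
Convert to decimal digit by digit (value = value*16 + digit):
  3 -> 3
  3*16 + 3 = 51
  51*16 + 11 (B) = 827
  827*16 + 7 = 13239
Decimal = 13239

13239


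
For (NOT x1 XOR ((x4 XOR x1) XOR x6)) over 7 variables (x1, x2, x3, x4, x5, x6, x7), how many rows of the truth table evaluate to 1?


Formula: (NOT x1 XOR ((x4 XOR x1) XOR x6)) over 7 vars (128 rows)
Evaluate each row (x1, x2, x3, x4, x5, x6, x7 as bits, MSB first):
  row 0 [0000000]: (NOT 0 XOR ((0 XOR 0) XOR 0)) -> 1
  row 1 [0000001]: (NOT 0 XOR ((0 XOR 0) XOR 0)) -> 1
  row 2 [0000010]: (NOT 0 XOR ((0 XOR 0) XOR 1)) -> 0
  row 3 [0000011]: (NOT 0 XOR ((0 XOR 0) XOR 1)) -> 0
  row 4 [0000100]: (NOT 0 XOR ((0 XOR 0) XOR 0)) -> 1
  (every remaining row is evaluated the same way; all 128 results are listed next)
Full result column, 8 rows per line (x1,x2,x3,x4 fixed per line; x5,x6,x7 runs 000..111 left to right):
  rows 0-7 [x1,x2,x3,x4=0000]: 11001100  (ones: 4)
  rows 8-15 [x1,x2,x3,x4=0001]: 00110011  (ones: 4)
  rows 16-23 [x1,x2,x3,x4=0010]: 11001100  (ones: 4)
  rows 24-31 [x1,x2,x3,x4=0011]: 00110011  (ones: 4)
  rows 32-39 [x1,x2,x3,x4=0100]: 11001100  (ones: 4)
  rows 40-47 [x1,x2,x3,x4=0101]: 00110011  (ones: 4)
  rows 48-55 [x1,x2,x3,x4=0110]: 11001100  (ones: 4)
  rows 56-63 [x1,x2,x3,x4=0111]: 00110011  (ones: 4)
  rows 64-71 [x1,x2,x3,x4=1000]: 11001100  (ones: 4)
  rows 72-79 [x1,x2,x3,x4=1001]: 00110011  (ones: 4)
  rows 80-87 [x1,x2,x3,x4=1010]: 11001100  (ones: 4)
  rows 88-95 [x1,x2,x3,x4=1011]: 00110011  (ones: 4)
  rows 96-103 [x1,x2,x3,x4=1100]: 11001100  (ones: 4)
  rows 104-111 [x1,x2,x3,x4=1101]: 00110011  (ones: 4)
  rows 112-119 [x1,x2,x3,x4=1110]: 11001100  (ones: 4)
  rows 120-127 [x1,x2,x3,x4=1111]: 00110011  (ones: 4)
Count of 1-rows = 4+4+4+4+4+4+4+4+4+4+4+4+4+4+4+4 = 64

64


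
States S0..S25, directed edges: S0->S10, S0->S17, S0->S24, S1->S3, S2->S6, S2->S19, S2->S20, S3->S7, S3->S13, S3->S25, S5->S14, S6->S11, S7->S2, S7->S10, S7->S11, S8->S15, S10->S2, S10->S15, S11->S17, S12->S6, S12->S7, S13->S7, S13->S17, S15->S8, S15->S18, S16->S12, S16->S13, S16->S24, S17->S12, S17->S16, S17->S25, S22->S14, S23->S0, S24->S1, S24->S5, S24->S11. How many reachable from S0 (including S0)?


BFS from S0:
  layer 0: {S0}
  layer 1: {S10, S17, S24}
  layer 2: {S1, S2, S5, S11, S12, S15, S16, S25}
  layer 3: {S3, S6, S7, S8, S13, S14, S18, S19, S20}
Reachable set: {S0, S1, S2, S3, S5, S6, S7, S8, S10, S11, S12, S13, S14, S15, S16, S17, S18, S19, S20, S24, S25}
Count = 21

21


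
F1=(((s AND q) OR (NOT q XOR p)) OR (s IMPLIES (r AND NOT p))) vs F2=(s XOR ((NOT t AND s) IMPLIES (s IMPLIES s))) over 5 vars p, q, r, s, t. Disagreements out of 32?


F1 = (((s AND q) OR (NOT q XOR p)) OR (s IMPLIES (r AND NOT p)))
F2 = (s XOR ((NOT t AND s) IMPLIES (s IMPLIES s)))
Evaluate both on each of 32 rows (bits = p,q,r,s,t):
  row 0 [00000]: F1=1 F2=1 -> 0
  row 1 [00001]: F1=1 F2=1 -> 0
  row 2 [00010]: F1=1 F2=0 (differ) -> 1
  row 3 [00011]: F1=1 F2=0 (differ) -> 1
  row 4 [00100]: F1=1 F2=1 -> 0
  row 5 [00101]: F1=1 F2=1 -> 0
  row 6 [00110]: F1=1 F2=0 (differ) -> 1
  row 7 [00111]: F1=1 F2=0 (differ) -> 1
  row 8 [01000]: F1=1 F2=1 -> 0
  row 9 [01001]: F1=1 F2=1 -> 0
  row 10 [01010]: F1=1 F2=0 (differ) -> 1
  row 11 [01011]: F1=1 F2=0 (differ) -> 1
  row 12 [01100]: F1=1 F2=1 -> 0
  row 13 [01101]: F1=1 F2=1 -> 0
  row 14 [01110]: F1=1 F2=0 (differ) -> 1
  row 15 [01111]: F1=1 F2=0 (differ) -> 1
  row 16 [10000]: F1=1 F2=1 -> 0
  row 17 [10001]: F1=1 F2=1 -> 0
  row 18 [10010]: F1=0 F2=0 -> 0
  row 19 [10011]: F1=0 F2=0 -> 0
  row 20 [10100]: F1=1 F2=1 -> 0
  row 21 [10101]: F1=1 F2=1 -> 0
  row 22 [10110]: F1=0 F2=0 -> 0
  row 23 [10111]: F1=0 F2=0 -> 0
  row 24 [11000]: F1=1 F2=1 -> 0
  row 25 [11001]: F1=1 F2=1 -> 0
  row 26 [11010]: F1=1 F2=0 (differ) -> 1
  row 27 [11011]: F1=1 F2=0 (differ) -> 1
  row 28 [11100]: F1=1 F2=1 -> 0
  row 29 [11101]: F1=1 F2=1 -> 0
  row 30 [11110]: F1=1 F2=0 (differ) -> 1
  row 31 [11111]: F1=1 F2=0 (differ) -> 1
Full result column, 8 rows per line (p,q fixed per line; r,s,t runs 000..111 left to right):
  rows 0-7 [p,q=00]: 00110011  (ones: 4)
  rows 8-15 [p,q=01]: 00110011  (ones: 4)
  rows 16-23 [p,q=10]: 00000000  (ones: 0)
  rows 24-31 [p,q=11]: 00110011  (ones: 4)
Disagreements = 4+4+0+4 = 12

12


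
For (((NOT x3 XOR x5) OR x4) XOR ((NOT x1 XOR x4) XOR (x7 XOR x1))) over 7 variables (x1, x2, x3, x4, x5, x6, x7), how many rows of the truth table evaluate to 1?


Formula: (((NOT x3 XOR x5) OR x4) XOR ((NOT x1 XOR x4) XOR (x7 XOR x1))) over 7 vars (128 rows)
Evaluate each row (x1, x2, x3, x4, x5, x6, x7 as bits, MSB first):
  row 0 [0000000]: (((NOT 0 XOR 0) OR 0) XOR ((NOT 0 XOR 0) XOR (0 XOR 0))) -> 0
  row 1 [0000001]: (((NOT 0 XOR 0) OR 0) XOR ((NOT 0 XOR 0) XOR (1 XOR 0))) -> 1
  row 2 [0000010]: (((NOT 0 XOR 0) OR 0) XOR ((NOT 0 XOR 0) XOR (0 XOR 0))) -> 0
  row 3 [0000011]: (((NOT 0 XOR 0) OR 0) XOR ((NOT 0 XOR 0) XOR (1 XOR 0))) -> 1
  row 4 [0000100]: (((NOT 0 XOR 1) OR 0) XOR ((NOT 0 XOR 0) XOR (0 XOR 0))) -> 1
  (every remaining row is evaluated the same way; all 128 results are listed next)
Full result column, 8 rows per line (x1,x2,x3,x4 fixed per line; x5,x6,x7 runs 000..111 left to right):
  rows 0-7 [x1,x2,x3,x4=0000]: 01011010  (ones: 4)
  rows 8-15 [x1,x2,x3,x4=0001]: 10101010  (ones: 4)
  rows 16-23 [x1,x2,x3,x4=0010]: 10100101  (ones: 4)
  rows 24-31 [x1,x2,x3,x4=0011]: 10101010  (ones: 4)
  rows 32-39 [x1,x2,x3,x4=0100]: 01011010  (ones: 4)
  rows 40-47 [x1,x2,x3,x4=0101]: 10101010  (ones: 4)
  rows 48-55 [x1,x2,x3,x4=0110]: 10100101  (ones: 4)
  rows 56-63 [x1,x2,x3,x4=0111]: 10101010  (ones: 4)
  rows 64-71 [x1,x2,x3,x4=1000]: 01011010  (ones: 4)
  rows 72-79 [x1,x2,x3,x4=1001]: 10101010  (ones: 4)
  rows 80-87 [x1,x2,x3,x4=1010]: 10100101  (ones: 4)
  rows 88-95 [x1,x2,x3,x4=1011]: 10101010  (ones: 4)
  rows 96-103 [x1,x2,x3,x4=1100]: 01011010  (ones: 4)
  rows 104-111 [x1,x2,x3,x4=1101]: 10101010  (ones: 4)
  rows 112-119 [x1,x2,x3,x4=1110]: 10100101  (ones: 4)
  rows 120-127 [x1,x2,x3,x4=1111]: 10101010  (ones: 4)
Count of 1-rows = 4+4+4+4+4+4+4+4+4+4+4+4+4+4+4+4 = 64

64


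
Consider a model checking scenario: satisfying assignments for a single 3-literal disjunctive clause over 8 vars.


Step 1: Total=2^8=256
Step 2: Unsat when all 3 false: 2^5=32
Step 3: Sat=256-32=224

224


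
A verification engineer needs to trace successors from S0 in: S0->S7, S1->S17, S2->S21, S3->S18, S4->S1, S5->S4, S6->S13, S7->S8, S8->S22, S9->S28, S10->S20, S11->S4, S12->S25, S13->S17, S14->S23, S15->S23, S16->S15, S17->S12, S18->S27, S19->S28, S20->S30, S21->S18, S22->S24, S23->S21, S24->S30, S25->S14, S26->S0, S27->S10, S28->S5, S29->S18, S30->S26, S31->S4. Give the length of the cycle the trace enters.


Trace from S0 until a state repeats:
  S0 -> S7 -> S8 -> S22 -> S24 -> S30 -> S26 -> S0
S0 first seen at step 0, revisited at step 7.
Cycle length = 7 - 0 = 7

7


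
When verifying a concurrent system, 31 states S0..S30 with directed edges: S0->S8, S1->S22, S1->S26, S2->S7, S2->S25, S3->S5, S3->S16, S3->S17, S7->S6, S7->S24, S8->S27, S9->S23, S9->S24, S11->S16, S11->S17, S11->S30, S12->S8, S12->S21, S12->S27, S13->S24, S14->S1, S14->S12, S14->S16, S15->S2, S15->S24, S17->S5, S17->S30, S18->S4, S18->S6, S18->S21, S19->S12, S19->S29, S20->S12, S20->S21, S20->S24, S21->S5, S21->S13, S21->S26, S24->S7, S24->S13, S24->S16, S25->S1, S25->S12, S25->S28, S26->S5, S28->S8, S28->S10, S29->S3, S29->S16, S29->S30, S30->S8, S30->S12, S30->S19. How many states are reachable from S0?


BFS from S0:
  layer 0: {S0}
  layer 1: {S8}
  layer 2: {S27}
Reachable set: {S0, S8, S27}
Count = 3

3


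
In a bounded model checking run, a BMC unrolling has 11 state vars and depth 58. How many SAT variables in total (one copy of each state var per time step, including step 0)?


BMC unrolls to depth k, creating one copy of each state var for steps 0..k.
Step count = 58 + 1 = 59 (steps 0 through 58)
Vars per step = 11
Total = 11 * 59 = 649

649


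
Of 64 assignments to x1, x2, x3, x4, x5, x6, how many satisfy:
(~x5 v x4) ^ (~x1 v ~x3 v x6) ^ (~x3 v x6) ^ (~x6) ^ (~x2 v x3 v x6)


CNF with 5 clauses over 6 vars (64 assignments).
An assignment satisfies CNF iff every clause has >=1 true literal.
Check each row (bits = x1,x2,x3,x4,x5,x6; clause T/F shown):
  row 0 [000000]: clauses=TTTTT -> 1
  row 1 [000001]: clauses=TTTFT -> 0
  row 2 [000010]: clauses=FTTTT -> 0
  row 3 [000011]: clauses=FTTFT -> 0
  row 4 [000100]: clauses=TTTTT -> 1
  (every remaining row is evaluated the same way; all 64 results are listed next)
Full result column, 8 rows per line (x1,x2,x3 fixed per line; x4,x5,x6 runs 000..111 left to right):
  rows 0-7 [x1,x2,x3=000]: 10001010  (ones: 3)
  rows 8-15 [x1,x2,x3=001]: 00000000  (ones: 0)
  rows 16-23 [x1,x2,x3=010]: 00000000  (ones: 0)
  rows 24-31 [x1,x2,x3=011]: 00000000  (ones: 0)
  rows 32-39 [x1,x2,x3=100]: 10001010  (ones: 3)
  rows 40-47 [x1,x2,x3=101]: 00000000  (ones: 0)
  rows 48-55 [x1,x2,x3=110]: 00000000  (ones: 0)
  rows 56-63 [x1,x2,x3=111]: 00000000  (ones: 0)
Satisfying assignments = 3+0+0+0+3+0+0+0 = 6

6


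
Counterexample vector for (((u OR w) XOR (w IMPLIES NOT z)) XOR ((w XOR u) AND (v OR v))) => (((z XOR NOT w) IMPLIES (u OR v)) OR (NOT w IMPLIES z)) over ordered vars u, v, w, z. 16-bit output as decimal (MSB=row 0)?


F1 = (((u OR w) XOR (w IMPLIES NOT z)) XOR ((w XOR u) AND (v OR v)))
F2 = (((z XOR NOT w) IMPLIES (u OR v)) OR (NOT w IMPLIES z))
Counterexample to F1=>F2 is where F1=1 and F2=0.
Evaluate each row (bits = u,v,w,z, MSB first):
  row 0 [0000]: F1=1 F2=0 -> F1&~F2 -> 1
  row 1 [0001]: F1=1 F2=1 -> F1&~F2 -> 0
  row 2 [0010]: F1=0 F2=1 -> F1&~F2 -> 0
  row 3 [0011]: F1=1 F2=1 -> F1&~F2 -> 0
  row 4 [0100]: F1=1 F2=1 -> F1&~F2 -> 0
  row 5 [0101]: F1=1 F2=1 -> F1&~F2 -> 0
  row 6 [0110]: F1=1 F2=1 -> F1&~F2 -> 0
  row 7 [0111]: F1=0 F2=1 -> F1&~F2 -> 0
  row 8 [1000]: F1=0 F2=1 -> F1&~F2 -> 0
  row 9 [1001]: F1=0 F2=1 -> F1&~F2 -> 0
  row 10 [1010]: F1=0 F2=1 -> F1&~F2 -> 0
  row 11 [1011]: F1=1 F2=1 -> F1&~F2 -> 0
  row 12 [1100]: F1=1 F2=1 -> F1&~F2 -> 0
  row 13 [1101]: F1=1 F2=1 -> F1&~F2 -> 0
  row 14 [1110]: F1=0 F2=1 -> F1&~F2 -> 0
  row 15 [1111]: F1=1 F2=1 -> F1&~F2 -> 0
Full result column, 4 rows per line (u,v fixed per line; w,z runs 00..11 left to right):
  rows 0-3 [u,v=00]: 1000  = hex 8
  rows 4-7 [u,v=01]: 0000  = hex 0
  rows 8-11 [u,v=10]: 0000  = hex 0
  rows 12-15 [u,v=11]: 0000  = hex 0
Counterexample vector (row 0 .. row 15) = 1000000000000000
Output column grouped in 4s = 1000 0000 0000 0000 = 0x8000
Convert to decimal digit by digit (value = value*16 + digit):
  8 -> 8
  8*16 + 0 = 128
  128*16 + 0 = 2048
  2048*16 + 0 = 32768
Decimal = 32768

32768


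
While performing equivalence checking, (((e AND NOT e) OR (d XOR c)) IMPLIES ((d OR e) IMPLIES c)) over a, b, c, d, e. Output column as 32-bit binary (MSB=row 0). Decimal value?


Formula: (((e AND NOT e) OR (d XOR c)) IMPLIES ((d OR e) IMPLIES c)) over a, b, c, d, e (32 rows)
Evaluate each row (bits = a,b,c,d,e, MSB first):
  row 0 [00000]: (((0 AND NOT 0) OR (0 XOR 0)) IMPLIES ((0 OR 0) IMPLIES 0)) -> 1
  row 1 [00001]: (((1 AND NOT 1) OR (0 XOR 0)) IMPLIES ((0 OR 1) IMPLIES 0)) -> 1
  row 2 [00010]: (((0 AND NOT 0) OR (1 XOR 0)) IMPLIES ((1 OR 0) IMPLIES 0)) -> 0
  row 3 [00011]: (((1 AND NOT 1) OR (1 XOR 0)) IMPLIES ((1 OR 1) IMPLIES 0)) -> 0
  row 4 [00100]: (((0 AND NOT 0) OR (0 XOR 1)) IMPLIES ((0 OR 0) IMPLIES 1)) -> 1
  row 5 [00101]: (((1 AND NOT 1) OR (0 XOR 1)) IMPLIES ((0 OR 1) IMPLIES 1)) -> 1
  row 6 [00110]: (((0 AND NOT 0) OR (1 XOR 1)) IMPLIES ((1 OR 0) IMPLIES 1)) -> 1
  row 7 [00111]: (((1 AND NOT 1) OR (1 XOR 1)) IMPLIES ((1 OR 1) IMPLIES 1)) -> 1
  row 8 [01000]: (((0 AND NOT 0) OR (0 XOR 0)) IMPLIES ((0 OR 0) IMPLIES 0)) -> 1
  row 9 [01001]: (((1 AND NOT 1) OR (0 XOR 0)) IMPLIES ((0 OR 1) IMPLIES 0)) -> 1
  row 10 [01010]: (((0 AND NOT 0) OR (1 XOR 0)) IMPLIES ((1 OR 0) IMPLIES 0)) -> 0
  row 11 [01011]: (((1 AND NOT 1) OR (1 XOR 0)) IMPLIES ((1 OR 1) IMPLIES 0)) -> 0
  row 12 [01100]: (((0 AND NOT 0) OR (0 XOR 1)) IMPLIES ((0 OR 0) IMPLIES 1)) -> 1
  row 13 [01101]: (((1 AND NOT 1) OR (0 XOR 1)) IMPLIES ((0 OR 1) IMPLIES 1)) -> 1
  row 14 [01110]: (((0 AND NOT 0) OR (1 XOR 1)) IMPLIES ((1 OR 0) IMPLIES 1)) -> 1
  row 15 [01111]: (((1 AND NOT 1) OR (1 XOR 1)) IMPLIES ((1 OR 1) IMPLIES 1)) -> 1
  row 16 [10000]: (((0 AND NOT 0) OR (0 XOR 0)) IMPLIES ((0 OR 0) IMPLIES 0)) -> 1
  row 17 [10001]: (((1 AND NOT 1) OR (0 XOR 0)) IMPLIES ((0 OR 1) IMPLIES 0)) -> 1
  row 18 [10010]: (((0 AND NOT 0) OR (1 XOR 0)) IMPLIES ((1 OR 0) IMPLIES 0)) -> 0
  row 19 [10011]: (((1 AND NOT 1) OR (1 XOR 0)) IMPLIES ((1 OR 1) IMPLIES 0)) -> 0
  row 20 [10100]: (((0 AND NOT 0) OR (0 XOR 1)) IMPLIES ((0 OR 0) IMPLIES 1)) -> 1
  row 21 [10101]: (((1 AND NOT 1) OR (0 XOR 1)) IMPLIES ((0 OR 1) IMPLIES 1)) -> 1
  row 22 [10110]: (((0 AND NOT 0) OR (1 XOR 1)) IMPLIES ((1 OR 0) IMPLIES 1)) -> 1
  row 23 [10111]: (((1 AND NOT 1) OR (1 XOR 1)) IMPLIES ((1 OR 1) IMPLIES 1)) -> 1
  row 24 [11000]: (((0 AND NOT 0) OR (0 XOR 0)) IMPLIES ((0 OR 0) IMPLIES 0)) -> 1
  row 25 [11001]: (((1 AND NOT 1) OR (0 XOR 0)) IMPLIES ((0 OR 1) IMPLIES 0)) -> 1
  row 26 [11010]: (((0 AND NOT 0) OR (1 XOR 0)) IMPLIES ((1 OR 0) IMPLIES 0)) -> 0
  row 27 [11011]: (((1 AND NOT 1) OR (1 XOR 0)) IMPLIES ((1 OR 1) IMPLIES 0)) -> 0
  row 28 [11100]: (((0 AND NOT 0) OR (0 XOR 1)) IMPLIES ((0 OR 0) IMPLIES 1)) -> 1
  row 29 [11101]: (((1 AND NOT 1) OR (0 XOR 1)) IMPLIES ((0 OR 1) IMPLIES 1)) -> 1
  row 30 [11110]: (((0 AND NOT 0) OR (1 XOR 1)) IMPLIES ((1 OR 0) IMPLIES 1)) -> 1
  row 31 [11111]: (((1 AND NOT 1) OR (1 XOR 1)) IMPLIES ((1 OR 1) IMPLIES 1)) -> 1
Full result column, 4 rows per line (a,b,c fixed per line; d,e runs 00..11 left to right):
  rows 0-3 [a,b,c=000]: 1100  = hex C
  rows 4-7 [a,b,c=001]: 1111  = hex F
  rows 8-11 [a,b,c=010]: 1100  = hex C
  rows 12-15 [a,b,c=011]: 1111  = hex F
  rows 16-19 [a,b,c=100]: 1100  = hex C
  rows 20-23 [a,b,c=101]: 1111  = hex F
  rows 24-27 [a,b,c=110]: 1100  = hex C
  rows 28-31 [a,b,c=111]: 1111  = hex F
Output column (row 0 .. row 31) = 11001111110011111100111111001111
Output column grouped in 4s = 1100 1111 1100 1111 1100 1111 1100 1111 = 0xCFCFCFCF
Convert to decimal digit by digit (value = value*16 + digit):
  C -> 12
  12*16 + 15 (F) = 207
  207*16 + 12 (C) = 3324
  3324*16 + 15 (F) = 53199
  53199*16 + 12 (C) = 851196
  851196*16 + 15 (F) = 13619151
  13619151*16 + 12 (C) = 217906428
  217906428*16 + 15 (F) = 3486502863
Decimal = 3486502863

3486502863


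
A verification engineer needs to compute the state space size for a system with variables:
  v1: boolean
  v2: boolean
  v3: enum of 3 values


State space = product of domain sizes of all variables.
Domain sizes:
  v1 (boolean): 2
  v2 (boolean): 2
  v3 (enum of 3 values): 3
Product = 2 * 2 * 3 = 12

12


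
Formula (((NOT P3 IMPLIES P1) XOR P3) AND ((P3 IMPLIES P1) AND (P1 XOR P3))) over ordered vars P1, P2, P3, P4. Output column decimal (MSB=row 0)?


Formula: (((NOT P3 IMPLIES P1) XOR P3) AND ((P3 IMPLIES P1) AND (P1 XOR P3))) over P1, P2, P3, P4 (16 rows)
Evaluate each row (bits = P1,P2,P3,P4, MSB first):
  row 0 [0000]: (((NOT 0 IMPLIES 0) XOR 0) AND ((0 IMPLIES 0) AND (0 XOR 0))) -> 0
  row 1 [0001]: (((NOT 0 IMPLIES 0) XOR 0) AND ((0 IMPLIES 0) AND (0 XOR 0))) -> 0
  row 2 [0010]: (((NOT 1 IMPLIES 0) XOR 1) AND ((1 IMPLIES 0) AND (0 XOR 1))) -> 0
  row 3 [0011]: (((NOT 1 IMPLIES 0) XOR 1) AND ((1 IMPLIES 0) AND (0 XOR 1))) -> 0
  row 4 [0100]: (((NOT 0 IMPLIES 0) XOR 0) AND ((0 IMPLIES 0) AND (0 XOR 0))) -> 0
  row 5 [0101]: (((NOT 0 IMPLIES 0) XOR 0) AND ((0 IMPLIES 0) AND (0 XOR 0))) -> 0
  row 6 [0110]: (((NOT 1 IMPLIES 0) XOR 1) AND ((1 IMPLIES 0) AND (0 XOR 1))) -> 0
  row 7 [0111]: (((NOT 1 IMPLIES 0) XOR 1) AND ((1 IMPLIES 0) AND (0 XOR 1))) -> 0
  row 8 [1000]: (((NOT 0 IMPLIES 1) XOR 0) AND ((0 IMPLIES 1) AND (1 XOR 0))) -> 1
  row 9 [1001]: (((NOT 0 IMPLIES 1) XOR 0) AND ((0 IMPLIES 1) AND (1 XOR 0))) -> 1
  row 10 [1010]: (((NOT 1 IMPLIES 1) XOR 1) AND ((1 IMPLIES 1) AND (1 XOR 1))) -> 0
  row 11 [1011]: (((NOT 1 IMPLIES 1) XOR 1) AND ((1 IMPLIES 1) AND (1 XOR 1))) -> 0
  row 12 [1100]: (((NOT 0 IMPLIES 1) XOR 0) AND ((0 IMPLIES 1) AND (1 XOR 0))) -> 1
  row 13 [1101]: (((NOT 0 IMPLIES 1) XOR 0) AND ((0 IMPLIES 1) AND (1 XOR 0))) -> 1
  row 14 [1110]: (((NOT 1 IMPLIES 1) XOR 1) AND ((1 IMPLIES 1) AND (1 XOR 1))) -> 0
  row 15 [1111]: (((NOT 1 IMPLIES 1) XOR 1) AND ((1 IMPLIES 1) AND (1 XOR 1))) -> 0
Full result column, 4 rows per line (P1,P2 fixed per line; P3,P4 runs 00..11 left to right):
  rows 0-3 [P1,P2=00]: 0000  = hex 0
  rows 4-7 [P1,P2=01]: 0000  = hex 0
  rows 8-11 [P1,P2=10]: 1100  = hex C
  rows 12-15 [P1,P2=11]: 1100  = hex C
Output column (row 0 .. row 15) = 0000000011001100
Output column grouped in 4s = 0000 0000 1100 1100 = 0x00CC
Convert to decimal digit by digit (value = value*16 + digit):
  0 -> 0
  0*16 + 0 = 0
  0*16 + 12 (C) = 12
  12*16 + 12 (C) = 204
Decimal = 204

204


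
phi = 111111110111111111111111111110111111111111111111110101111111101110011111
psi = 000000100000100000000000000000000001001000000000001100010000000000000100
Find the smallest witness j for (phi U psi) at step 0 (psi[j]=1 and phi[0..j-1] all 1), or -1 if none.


(phi U psi) at 0: need smallest j with psi[j]=1 and phi[i]=1 for all i in [0,j).
Scan from step 0:
  step 0: phi=1, psi=0 -> continue
  step 1: phi=1, psi=0 -> continue
  step 2: phi=1, psi=0 -> continue
  step 3: phi=1, psi=0 -> continue
  step 6: psi=1 and phi held for [0,6) -> witness found
Witness step = 6

6


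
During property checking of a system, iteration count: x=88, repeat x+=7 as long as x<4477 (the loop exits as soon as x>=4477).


Step 1: x goes from 88 toward 4477 by 7; the body runs while x<4477, so iterations = ceil((bound-start)/step)
Step 2: Distance=4389
Step 3: ceil(4389/7)=627

627


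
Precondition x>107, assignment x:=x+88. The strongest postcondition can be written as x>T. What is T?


Formula: sp(P, x:=E) = exists old_x. (x = E[old_x/x]) AND P[old_x/x] (old_x is the value of x before the assignment; eliminate old_x by solving x = E[old_x/x] for old_x)
Step 1: Precondition P: x>107, i.e. old_x > 107
Step 2: Assignment gives x = old_x + 88, so old_x = x - 88
Step 3: Substitute into P: x - 88 > 107
Step 4: Simplify: x > 107+88 = 195

195


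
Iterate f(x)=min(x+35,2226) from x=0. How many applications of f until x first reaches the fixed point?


Step 1: x=0, cap=2226, increment=35
Step 2: x grows by 35 each step until capped at 2226; fixed point is x=2226
Step 3: iterations = ceil(2226/35) = 64

64


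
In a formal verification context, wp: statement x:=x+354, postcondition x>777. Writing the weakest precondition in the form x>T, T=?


Formula: wp(x:=E, P) = P[E/x] (substitute E for x in postcondition)
Step 1: Postcondition: x>777
Step 2: Substitute x+354 for x: x+354>777
Step 3: Solve for x: x > 777-354 = 423

423


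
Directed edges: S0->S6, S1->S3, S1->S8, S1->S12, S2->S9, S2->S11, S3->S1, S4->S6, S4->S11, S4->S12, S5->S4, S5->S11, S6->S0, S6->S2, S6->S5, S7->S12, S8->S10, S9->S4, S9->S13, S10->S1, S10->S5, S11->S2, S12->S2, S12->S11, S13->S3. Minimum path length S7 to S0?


BFS layer-by-layer from S7:
  dist 0: {S7}
  dist 1: {S12}
  dist 2: {S2, S11}
  dist 3: {S9}
  dist 4: {S4, S13}
  dist 5: {S3, S6}
  dist 6: {S0, S1, S5}
  -> S0 reached at distance 6
Shortest path length = 6

6


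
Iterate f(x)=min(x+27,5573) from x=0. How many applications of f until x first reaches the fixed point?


Step 1: x=0, cap=5573, increment=27
Step 2: x grows by 27 each step until capped at 5573; fixed point is x=5573
Step 3: iterations = ceil(5573/27) = 207

207


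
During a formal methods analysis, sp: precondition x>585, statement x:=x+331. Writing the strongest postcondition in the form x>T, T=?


Formula: sp(P, x:=E) = exists old_x. (x = E[old_x/x]) AND P[old_x/x] (old_x is the value of x before the assignment; eliminate old_x by solving x = E[old_x/x] for old_x)
Step 1: Precondition P: x>585, i.e. old_x > 585
Step 2: Assignment gives x = old_x + 331, so old_x = x - 331
Step 3: Substitute into P: x - 331 > 585
Step 4: Simplify: x > 585+331 = 916

916


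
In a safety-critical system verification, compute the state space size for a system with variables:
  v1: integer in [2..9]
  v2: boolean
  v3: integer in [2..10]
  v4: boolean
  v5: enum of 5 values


State space = product of domain sizes of all variables.
Domain sizes:
  v1 (integer in [2..9]): 8
  v2 (boolean): 2
  v3 (integer in [2..10]): 9
  v4 (boolean): 2
  v5 (enum of 5 values): 5
Product = 8 * 2 * 9 * 2 * 5 = 1440

1440


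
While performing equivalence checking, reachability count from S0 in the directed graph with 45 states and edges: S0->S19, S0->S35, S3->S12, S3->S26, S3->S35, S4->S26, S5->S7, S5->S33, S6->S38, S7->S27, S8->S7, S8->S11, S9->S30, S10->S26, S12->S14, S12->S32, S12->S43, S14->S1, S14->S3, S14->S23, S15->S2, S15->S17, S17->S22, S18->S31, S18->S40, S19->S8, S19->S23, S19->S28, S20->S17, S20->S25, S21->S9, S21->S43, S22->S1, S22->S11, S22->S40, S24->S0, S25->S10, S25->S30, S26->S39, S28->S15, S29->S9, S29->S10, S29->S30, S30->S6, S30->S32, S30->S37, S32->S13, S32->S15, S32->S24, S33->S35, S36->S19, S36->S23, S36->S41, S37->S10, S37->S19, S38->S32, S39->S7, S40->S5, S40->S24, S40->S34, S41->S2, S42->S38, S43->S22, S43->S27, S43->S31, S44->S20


BFS from S0:
  layer 0: {S0}
  layer 1: {S19, S35}
  layer 2: {S8, S23, S28}
  layer 3: {S7, S11, S15}
  layer 4: {S2, S17, S27}
  layer 5: {S22}
  layer 6: {S1, S40}
  layer 7: {S5, S24, S34}
  layer 8: {S33}
Reachable set: {S0, S1, S2, S5, S7, S8, S11, S15, S17, S19, S22, S23, S24, S27, S28, S33, S34, S35, S40}
Count = 19

19


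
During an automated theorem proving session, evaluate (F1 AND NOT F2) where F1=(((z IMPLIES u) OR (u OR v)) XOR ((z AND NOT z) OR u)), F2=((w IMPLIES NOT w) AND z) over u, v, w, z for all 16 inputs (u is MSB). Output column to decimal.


F1 = (((z IMPLIES u) OR (u OR v)) XOR ((z AND NOT z) OR u))
F2 = ((w IMPLIES NOT w) AND z)
Counterexample to F1=>F2 is where F1=1 and F2=0.
Evaluate each row (bits = u,v,w,z, MSB first):
  row 0 [0000]: F1=1 F2=0 -> F1&~F2 -> 1
  row 1 [0001]: F1=0 F2=1 -> F1&~F2 -> 0
  row 2 [0010]: F1=1 F2=0 -> F1&~F2 -> 1
  row 3 [0011]: F1=0 F2=0 -> F1&~F2 -> 0
  row 4 [0100]: F1=1 F2=0 -> F1&~F2 -> 1
  row 5 [0101]: F1=1 F2=1 -> F1&~F2 -> 0
  row 6 [0110]: F1=1 F2=0 -> F1&~F2 -> 1
  row 7 [0111]: F1=1 F2=0 -> F1&~F2 -> 1
  row 8 [1000]: F1=0 F2=0 -> F1&~F2 -> 0
  row 9 [1001]: F1=0 F2=1 -> F1&~F2 -> 0
  row 10 [1010]: F1=0 F2=0 -> F1&~F2 -> 0
  row 11 [1011]: F1=0 F2=0 -> F1&~F2 -> 0
  row 12 [1100]: F1=0 F2=0 -> F1&~F2 -> 0
  row 13 [1101]: F1=0 F2=1 -> F1&~F2 -> 0
  row 14 [1110]: F1=0 F2=0 -> F1&~F2 -> 0
  row 15 [1111]: F1=0 F2=0 -> F1&~F2 -> 0
Full result column, 4 rows per line (u,v fixed per line; w,z runs 00..11 left to right):
  rows 0-3 [u,v=00]: 1010  = hex A
  rows 4-7 [u,v=01]: 1011  = hex B
  rows 8-11 [u,v=10]: 0000  = hex 0
  rows 12-15 [u,v=11]: 0000  = hex 0
Counterexample vector (row 0 .. row 15) = 1010101100000000
Output column grouped in 4s = 1010 1011 0000 0000 = 0xAB00
Convert to decimal digit by digit (value = value*16 + digit):
  A -> 10
  10*16 + 11 (B) = 171
  171*16 + 0 = 2736
  2736*16 + 0 = 43776
Decimal = 43776

43776


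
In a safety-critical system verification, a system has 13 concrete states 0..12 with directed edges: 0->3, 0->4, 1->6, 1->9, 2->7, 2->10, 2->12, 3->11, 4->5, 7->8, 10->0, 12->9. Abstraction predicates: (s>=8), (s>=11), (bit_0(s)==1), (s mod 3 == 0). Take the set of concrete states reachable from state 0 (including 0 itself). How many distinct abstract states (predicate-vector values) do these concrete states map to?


BFS from 0:
Concrete reachable: {0, 3, 4, 5, 11}
Abstract via predicates (s>=8), (s>=11), (bit_0(s)==1), (s mod 3 == 0):
  (0,0,0,0) <- {4}
  (0,0,0,1) <- {0}
  (0,0,1,0) <- {5}
  (0,0,1,1) <- {3}
  (1,1,1,0) <- {11}
Distinct abstract states = 5

5


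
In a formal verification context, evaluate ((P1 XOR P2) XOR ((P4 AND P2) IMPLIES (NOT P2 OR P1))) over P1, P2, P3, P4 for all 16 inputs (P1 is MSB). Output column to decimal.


Formula: ((P1 XOR P2) XOR ((P4 AND P2) IMPLIES (NOT P2 OR P1))) over P1, P2, P3, P4 (16 rows)
Evaluate each row (bits = P1,P2,P3,P4, MSB first):
  row 0 [0000]: ((0 XOR 0) XOR ((0 AND 0) IMPLIES (NOT 0 OR 0))) -> 1
  row 1 [0001]: ((0 XOR 0) XOR ((1 AND 0) IMPLIES (NOT 0 OR 0))) -> 1
  row 2 [0010]: ((0 XOR 0) XOR ((0 AND 0) IMPLIES (NOT 0 OR 0))) -> 1
  row 3 [0011]: ((0 XOR 0) XOR ((1 AND 0) IMPLIES (NOT 0 OR 0))) -> 1
  row 4 [0100]: ((0 XOR 1) XOR ((0 AND 1) IMPLIES (NOT 1 OR 0))) -> 0
  row 5 [0101]: ((0 XOR 1) XOR ((1 AND 1) IMPLIES (NOT 1 OR 0))) -> 1
  row 6 [0110]: ((0 XOR 1) XOR ((0 AND 1) IMPLIES (NOT 1 OR 0))) -> 0
  row 7 [0111]: ((0 XOR 1) XOR ((1 AND 1) IMPLIES (NOT 1 OR 0))) -> 1
  row 8 [1000]: ((1 XOR 0) XOR ((0 AND 0) IMPLIES (NOT 0 OR 1))) -> 0
  row 9 [1001]: ((1 XOR 0) XOR ((1 AND 0) IMPLIES (NOT 0 OR 1))) -> 0
  row 10 [1010]: ((1 XOR 0) XOR ((0 AND 0) IMPLIES (NOT 0 OR 1))) -> 0
  row 11 [1011]: ((1 XOR 0) XOR ((1 AND 0) IMPLIES (NOT 0 OR 1))) -> 0
  row 12 [1100]: ((1 XOR 1) XOR ((0 AND 1) IMPLIES (NOT 1 OR 1))) -> 1
  row 13 [1101]: ((1 XOR 1) XOR ((1 AND 1) IMPLIES (NOT 1 OR 1))) -> 1
  row 14 [1110]: ((1 XOR 1) XOR ((0 AND 1) IMPLIES (NOT 1 OR 1))) -> 1
  row 15 [1111]: ((1 XOR 1) XOR ((1 AND 1) IMPLIES (NOT 1 OR 1))) -> 1
Full result column, 4 rows per line (P1,P2 fixed per line; P3,P4 runs 00..11 left to right):
  rows 0-3 [P1,P2=00]: 1111  = hex F
  rows 4-7 [P1,P2=01]: 0101  = hex 5
  rows 8-11 [P1,P2=10]: 0000  = hex 0
  rows 12-15 [P1,P2=11]: 1111  = hex F
Output column (row 0 .. row 15) = 1111010100001111
Output column grouped in 4s = 1111 0101 0000 1111 = 0xF50F
Convert to decimal digit by digit (value = value*16 + digit):
  F -> 15
  15*16 + 5 = 245
  245*16 + 0 = 3920
  3920*16 + 15 (F) = 62735
Decimal = 62735

62735


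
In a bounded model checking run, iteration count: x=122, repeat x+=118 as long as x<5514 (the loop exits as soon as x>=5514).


Step 1: x goes from 122 toward 5514 by 118; the body runs while x<5514, so iterations = ceil((bound-start)/step)
Step 2: Distance=5392
Step 3: ceil(5392/118)=46

46


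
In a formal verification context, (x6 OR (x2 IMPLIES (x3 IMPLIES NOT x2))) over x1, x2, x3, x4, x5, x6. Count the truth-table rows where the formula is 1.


Formula: (x6 OR (x2 IMPLIES (x3 IMPLIES NOT x2))) over 6 vars (64 rows)
Evaluate each row (x1, x2, x3, x4, x5, x6 as bits, MSB first):
  row 0 [000000]: (0 OR (0 IMPLIES (0 IMPLIES NOT 0))) -> 1
  row 1 [000001]: (1 OR (0 IMPLIES (0 IMPLIES NOT 0))) -> 1
  row 2 [000010]: (0 OR (0 IMPLIES (0 IMPLIES NOT 0))) -> 1
  row 3 [000011]: (1 OR (0 IMPLIES (0 IMPLIES NOT 0))) -> 1
  row 4 [000100]: (0 OR (0 IMPLIES (0 IMPLIES NOT 0))) -> 1
  (every remaining row is evaluated the same way; all 64 results are listed next)
Full result column, 8 rows per line (x1,x2,x3 fixed per line; x4,x5,x6 runs 000..111 left to right):
  rows 0-7 [x1,x2,x3=000]: 11111111  (ones: 8)
  rows 8-15 [x1,x2,x3=001]: 11111111  (ones: 8)
  rows 16-23 [x1,x2,x3=010]: 11111111  (ones: 8)
  rows 24-31 [x1,x2,x3=011]: 01010101  (ones: 4)
  rows 32-39 [x1,x2,x3=100]: 11111111  (ones: 8)
  rows 40-47 [x1,x2,x3=101]: 11111111  (ones: 8)
  rows 48-55 [x1,x2,x3=110]: 11111111  (ones: 8)
  rows 56-63 [x1,x2,x3=111]: 01010101  (ones: 4)
Count of 1-rows = 8+8+8+4+8+8+8+4 = 56

56


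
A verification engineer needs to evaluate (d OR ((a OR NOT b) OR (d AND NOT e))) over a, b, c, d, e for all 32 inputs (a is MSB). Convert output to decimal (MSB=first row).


Formula: (d OR ((a OR NOT b) OR (d AND NOT e))) over a, b, c, d, e (32 rows)
Evaluate each row (bits = a,b,c,d,e, MSB first):
  row 0 [00000]: (0 OR ((0 OR NOT 0) OR (0 AND NOT 0))) -> 1
  row 1 [00001]: (0 OR ((0 OR NOT 0) OR (0 AND NOT 1))) -> 1
  row 2 [00010]: (1 OR ((0 OR NOT 0) OR (1 AND NOT 0))) -> 1
  row 3 [00011]: (1 OR ((0 OR NOT 0) OR (1 AND NOT 1))) -> 1
  row 4 [00100]: (0 OR ((0 OR NOT 0) OR (0 AND NOT 0))) -> 1
  row 5 [00101]: (0 OR ((0 OR NOT 0) OR (0 AND NOT 1))) -> 1
  row 6 [00110]: (1 OR ((0 OR NOT 0) OR (1 AND NOT 0))) -> 1
  row 7 [00111]: (1 OR ((0 OR NOT 0) OR (1 AND NOT 1))) -> 1
  row 8 [01000]: (0 OR ((0 OR NOT 1) OR (0 AND NOT 0))) -> 0
  row 9 [01001]: (0 OR ((0 OR NOT 1) OR (0 AND NOT 1))) -> 0
  row 10 [01010]: (1 OR ((0 OR NOT 1) OR (1 AND NOT 0))) -> 1
  row 11 [01011]: (1 OR ((0 OR NOT 1) OR (1 AND NOT 1))) -> 1
  row 12 [01100]: (0 OR ((0 OR NOT 1) OR (0 AND NOT 0))) -> 0
  row 13 [01101]: (0 OR ((0 OR NOT 1) OR (0 AND NOT 1))) -> 0
  row 14 [01110]: (1 OR ((0 OR NOT 1) OR (1 AND NOT 0))) -> 1
  row 15 [01111]: (1 OR ((0 OR NOT 1) OR (1 AND NOT 1))) -> 1
  row 16 [10000]: (0 OR ((1 OR NOT 0) OR (0 AND NOT 0))) -> 1
  row 17 [10001]: (0 OR ((1 OR NOT 0) OR (0 AND NOT 1))) -> 1
  row 18 [10010]: (1 OR ((1 OR NOT 0) OR (1 AND NOT 0))) -> 1
  row 19 [10011]: (1 OR ((1 OR NOT 0) OR (1 AND NOT 1))) -> 1
  row 20 [10100]: (0 OR ((1 OR NOT 0) OR (0 AND NOT 0))) -> 1
  row 21 [10101]: (0 OR ((1 OR NOT 0) OR (0 AND NOT 1))) -> 1
  row 22 [10110]: (1 OR ((1 OR NOT 0) OR (1 AND NOT 0))) -> 1
  row 23 [10111]: (1 OR ((1 OR NOT 0) OR (1 AND NOT 1))) -> 1
  row 24 [11000]: (0 OR ((1 OR NOT 1) OR (0 AND NOT 0))) -> 1
  row 25 [11001]: (0 OR ((1 OR NOT 1) OR (0 AND NOT 1))) -> 1
  row 26 [11010]: (1 OR ((1 OR NOT 1) OR (1 AND NOT 0))) -> 1
  row 27 [11011]: (1 OR ((1 OR NOT 1) OR (1 AND NOT 1))) -> 1
  row 28 [11100]: (0 OR ((1 OR NOT 1) OR (0 AND NOT 0))) -> 1
  row 29 [11101]: (0 OR ((1 OR NOT 1) OR (0 AND NOT 1))) -> 1
  row 30 [11110]: (1 OR ((1 OR NOT 1) OR (1 AND NOT 0))) -> 1
  row 31 [11111]: (1 OR ((1 OR NOT 1) OR (1 AND NOT 1))) -> 1
Full result column, 4 rows per line (a,b,c fixed per line; d,e runs 00..11 left to right):
  rows 0-3 [a,b,c=000]: 1111  = hex F
  rows 4-7 [a,b,c=001]: 1111  = hex F
  rows 8-11 [a,b,c=010]: 0011  = hex 3
  rows 12-15 [a,b,c=011]: 0011  = hex 3
  rows 16-19 [a,b,c=100]: 1111  = hex F
  rows 20-23 [a,b,c=101]: 1111  = hex F
  rows 24-27 [a,b,c=110]: 1111  = hex F
  rows 28-31 [a,b,c=111]: 1111  = hex F
Output column (row 0 .. row 31) = 11111111001100111111111111111111
Output column grouped in 4s = 1111 1111 0011 0011 1111 1111 1111 1111 = 0xFF33FFFF
Convert to decimal digit by digit (value = value*16 + digit):
  F -> 15
  15*16 + 15 (F) = 255
  255*16 + 3 = 4083
  4083*16 + 3 = 65331
  65331*16 + 15 (F) = 1045311
  1045311*16 + 15 (F) = 16724991
  16724991*16 + 15 (F) = 267599871
  267599871*16 + 15 (F) = 4281597951
Decimal = 4281597951

4281597951


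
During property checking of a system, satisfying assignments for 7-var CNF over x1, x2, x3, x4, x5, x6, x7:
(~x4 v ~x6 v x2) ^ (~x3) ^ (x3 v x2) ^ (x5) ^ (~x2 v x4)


CNF with 5 clauses over 7 vars (128 assignments).
An assignment satisfies CNF iff every clause has >=1 true literal.
Check each row (bits = x1,x2,x3,x4,x5,x6,x7; clause T/F shown):
  row 0 [0000000]: clauses=TTFFT -> 0
  row 1 [0000001]: clauses=TTFFT -> 0
  row 2 [0000010]: clauses=TTFFT -> 0
  row 3 [0000011]: clauses=TTFFT -> 0
  row 4 [0000100]: clauses=TTFTT -> 0
  (every remaining row is evaluated the same way; all 128 results are listed next)
Full result column, 8 rows per line (x1,x2,x3,x4 fixed per line; x5,x6,x7 runs 000..111 left to right):
  rows 0-7 [x1,x2,x3,x4=0000]: 00000000  (ones: 0)
  rows 8-15 [x1,x2,x3,x4=0001]: 00000000  (ones: 0)
  rows 16-23 [x1,x2,x3,x4=0010]: 00000000  (ones: 0)
  rows 24-31 [x1,x2,x3,x4=0011]: 00000000  (ones: 0)
  rows 32-39 [x1,x2,x3,x4=0100]: 00000000  (ones: 0)
  rows 40-47 [x1,x2,x3,x4=0101]: 00001111  (ones: 4)
  rows 48-55 [x1,x2,x3,x4=0110]: 00000000  (ones: 0)
  rows 56-63 [x1,x2,x3,x4=0111]: 00000000  (ones: 0)
  rows 64-71 [x1,x2,x3,x4=1000]: 00000000  (ones: 0)
  rows 72-79 [x1,x2,x3,x4=1001]: 00000000  (ones: 0)
  rows 80-87 [x1,x2,x3,x4=1010]: 00000000  (ones: 0)
  rows 88-95 [x1,x2,x3,x4=1011]: 00000000  (ones: 0)
  rows 96-103 [x1,x2,x3,x4=1100]: 00000000  (ones: 0)
  rows 104-111 [x1,x2,x3,x4=1101]: 00001111  (ones: 4)
  rows 112-119 [x1,x2,x3,x4=1110]: 00000000  (ones: 0)
  rows 120-127 [x1,x2,x3,x4=1111]: 00000000  (ones: 0)
Satisfying assignments = 0+0+0+0+0+4+0+0+0+0+0+0+0+4+0+0 = 8

8


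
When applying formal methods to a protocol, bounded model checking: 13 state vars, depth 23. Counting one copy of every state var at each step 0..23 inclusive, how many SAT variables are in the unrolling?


BMC unrolls to depth k, creating one copy of each state var for steps 0..k.
Step count = 23 + 1 = 24 (steps 0 through 23)
Vars per step = 13
Total = 13 * 24 = 312

312


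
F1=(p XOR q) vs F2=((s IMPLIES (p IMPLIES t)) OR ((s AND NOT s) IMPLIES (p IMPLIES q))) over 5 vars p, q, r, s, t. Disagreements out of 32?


F1 = (p XOR q)
F2 = ((s IMPLIES (p IMPLIES t)) OR ((s AND NOT s) IMPLIES (p IMPLIES q)))
Evaluate both on each of 32 rows (bits = p,q,r,s,t):
  row 0 [00000]: F1=0 F2=1 (differ) -> 1
  row 1 [00001]: F1=0 F2=1 (differ) -> 1
  row 2 [00010]: F1=0 F2=1 (differ) -> 1
  row 3 [00011]: F1=0 F2=1 (differ) -> 1
  row 4 [00100]: F1=0 F2=1 (differ) -> 1
  row 5 [00101]: F1=0 F2=1 (differ) -> 1
  row 6 [00110]: F1=0 F2=1 (differ) -> 1
  row 7 [00111]: F1=0 F2=1 (differ) -> 1
  row 8 [01000]: F1=1 F2=1 -> 0
  row 9 [01001]: F1=1 F2=1 -> 0
  row 10 [01010]: F1=1 F2=1 -> 0
  row 11 [01011]: F1=1 F2=1 -> 0
  row 12 [01100]: F1=1 F2=1 -> 0
  row 13 [01101]: F1=1 F2=1 -> 0
  row 14 [01110]: F1=1 F2=1 -> 0
  row 15 [01111]: F1=1 F2=1 -> 0
  row 16 [10000]: F1=1 F2=1 -> 0
  row 17 [10001]: F1=1 F2=1 -> 0
  row 18 [10010]: F1=1 F2=1 -> 0
  row 19 [10011]: F1=1 F2=1 -> 0
  row 20 [10100]: F1=1 F2=1 -> 0
  row 21 [10101]: F1=1 F2=1 -> 0
  row 22 [10110]: F1=1 F2=1 -> 0
  row 23 [10111]: F1=1 F2=1 -> 0
  row 24 [11000]: F1=0 F2=1 (differ) -> 1
  row 25 [11001]: F1=0 F2=1 (differ) -> 1
  row 26 [11010]: F1=0 F2=1 (differ) -> 1
  row 27 [11011]: F1=0 F2=1 (differ) -> 1
  row 28 [11100]: F1=0 F2=1 (differ) -> 1
  row 29 [11101]: F1=0 F2=1 (differ) -> 1
  row 30 [11110]: F1=0 F2=1 (differ) -> 1
  row 31 [11111]: F1=0 F2=1 (differ) -> 1
Full result column, 8 rows per line (p,q fixed per line; r,s,t runs 000..111 left to right):
  rows 0-7 [p,q=00]: 11111111  (ones: 8)
  rows 8-15 [p,q=01]: 00000000  (ones: 0)
  rows 16-23 [p,q=10]: 00000000  (ones: 0)
  rows 24-31 [p,q=11]: 11111111  (ones: 8)
Disagreements = 8+0+0+8 = 16

16
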